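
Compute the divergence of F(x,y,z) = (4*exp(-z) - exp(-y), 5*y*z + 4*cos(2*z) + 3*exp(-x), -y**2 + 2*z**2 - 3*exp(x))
9*z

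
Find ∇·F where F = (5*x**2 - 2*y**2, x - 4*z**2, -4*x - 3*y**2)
10*x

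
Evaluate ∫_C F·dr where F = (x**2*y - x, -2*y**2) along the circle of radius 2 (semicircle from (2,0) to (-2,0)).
-2*pi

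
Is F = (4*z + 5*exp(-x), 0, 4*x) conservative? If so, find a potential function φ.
Yes, F is conservative. φ = 4*x*z - 5*exp(-x)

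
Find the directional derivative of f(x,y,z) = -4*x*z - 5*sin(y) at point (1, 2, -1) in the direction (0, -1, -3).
sqrt(10)*(5*cos(2) + 12)/10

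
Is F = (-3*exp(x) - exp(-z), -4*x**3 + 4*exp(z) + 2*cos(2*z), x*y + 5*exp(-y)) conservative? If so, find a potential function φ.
No, ∇×F = (x - 4*exp(z) + 4*sin(2*z) - 5*exp(-y), -y + exp(-z), -12*x**2) ≠ 0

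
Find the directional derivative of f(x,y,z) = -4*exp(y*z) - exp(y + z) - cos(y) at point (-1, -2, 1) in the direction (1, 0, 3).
3*sqrt(10)*(8 - E)*exp(-2)/10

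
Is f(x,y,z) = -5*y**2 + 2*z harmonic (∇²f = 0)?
No, ∇²f = -10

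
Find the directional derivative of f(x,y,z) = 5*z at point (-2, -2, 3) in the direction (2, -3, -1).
-5*sqrt(14)/14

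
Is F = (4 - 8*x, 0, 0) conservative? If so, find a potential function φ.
Yes, F is conservative. φ = 4*x*(1 - x)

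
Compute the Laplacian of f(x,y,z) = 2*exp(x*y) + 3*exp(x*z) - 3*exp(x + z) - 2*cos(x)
2*x**2*exp(x*y) + 3*x**2*exp(x*z) + 2*y**2*exp(x*y) + 3*z**2*exp(x*z) - 6*exp(x + z) + 2*cos(x)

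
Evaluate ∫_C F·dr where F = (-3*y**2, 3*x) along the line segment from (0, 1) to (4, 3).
-40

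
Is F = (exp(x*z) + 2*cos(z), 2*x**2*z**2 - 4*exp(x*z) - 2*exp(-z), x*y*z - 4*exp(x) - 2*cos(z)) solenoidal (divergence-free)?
No, ∇·F = x*y + z*exp(x*z) + 2*sin(z)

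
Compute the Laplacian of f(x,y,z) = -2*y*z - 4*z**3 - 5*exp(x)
-24*z - 5*exp(x)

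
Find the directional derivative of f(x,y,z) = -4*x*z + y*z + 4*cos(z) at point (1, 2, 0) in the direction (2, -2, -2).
2*sqrt(3)/3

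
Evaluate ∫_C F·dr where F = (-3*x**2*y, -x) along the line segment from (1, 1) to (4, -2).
291/4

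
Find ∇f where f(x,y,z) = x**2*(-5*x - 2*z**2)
(x*(-15*x - 4*z**2), 0, -4*x**2*z)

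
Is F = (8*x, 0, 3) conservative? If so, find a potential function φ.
Yes, F is conservative. φ = 4*x**2 + 3*z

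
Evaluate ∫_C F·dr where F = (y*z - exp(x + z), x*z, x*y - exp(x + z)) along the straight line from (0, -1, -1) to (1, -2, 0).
-2*sinh(1)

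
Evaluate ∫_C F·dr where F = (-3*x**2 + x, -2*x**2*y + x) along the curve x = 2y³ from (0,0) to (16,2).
-4216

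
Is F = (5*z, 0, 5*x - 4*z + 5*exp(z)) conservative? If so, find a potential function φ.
Yes, F is conservative. φ = 5*x*z - 2*z**2 + 5*exp(z)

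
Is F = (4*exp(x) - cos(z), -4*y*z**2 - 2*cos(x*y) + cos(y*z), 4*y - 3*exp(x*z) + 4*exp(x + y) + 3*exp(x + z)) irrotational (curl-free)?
No, ∇×F = (8*y*z + y*sin(y*z) + 4*exp(x + y) + 4, 3*z*exp(x*z) - 4*exp(x + y) - 3*exp(x + z) + sin(z), 2*y*sin(x*y))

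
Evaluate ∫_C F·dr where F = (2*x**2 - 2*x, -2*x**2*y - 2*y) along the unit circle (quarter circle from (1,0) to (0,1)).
-7/6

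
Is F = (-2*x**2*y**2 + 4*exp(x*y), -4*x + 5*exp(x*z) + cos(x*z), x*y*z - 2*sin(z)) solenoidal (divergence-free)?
No, ∇·F = -4*x*y**2 + x*y + 4*y*exp(x*y) - 2*cos(z)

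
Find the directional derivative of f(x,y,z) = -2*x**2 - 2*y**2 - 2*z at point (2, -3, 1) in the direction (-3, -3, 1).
-14*sqrt(19)/19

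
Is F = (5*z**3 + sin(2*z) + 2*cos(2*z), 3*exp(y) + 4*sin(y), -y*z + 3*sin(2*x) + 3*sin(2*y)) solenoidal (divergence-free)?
No, ∇·F = -y + 3*exp(y) + 4*cos(y)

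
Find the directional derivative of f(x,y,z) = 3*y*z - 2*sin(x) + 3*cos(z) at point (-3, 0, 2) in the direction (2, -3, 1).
-sqrt(14)*(4*cos(3) + 3*sin(2) + 18)/14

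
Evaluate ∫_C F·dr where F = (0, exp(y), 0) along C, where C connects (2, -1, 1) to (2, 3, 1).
-(1 - exp(4))*exp(-1)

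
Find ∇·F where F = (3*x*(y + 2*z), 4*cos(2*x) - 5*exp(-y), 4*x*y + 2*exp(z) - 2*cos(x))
3*y + 6*z + 2*exp(z) + 5*exp(-y)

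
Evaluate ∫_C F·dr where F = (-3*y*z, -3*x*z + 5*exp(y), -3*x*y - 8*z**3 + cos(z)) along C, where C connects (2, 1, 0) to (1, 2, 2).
-44 - 5*E + sin(2) + 5*exp(2)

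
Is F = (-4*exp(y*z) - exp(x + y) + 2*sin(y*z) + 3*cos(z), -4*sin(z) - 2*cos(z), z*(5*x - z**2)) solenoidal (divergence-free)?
No, ∇·F = 5*x - 3*z**2 - exp(x + y)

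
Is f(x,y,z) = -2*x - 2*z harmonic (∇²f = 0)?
Yes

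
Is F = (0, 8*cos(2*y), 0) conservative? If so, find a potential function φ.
Yes, F is conservative. φ = 4*sin(2*y)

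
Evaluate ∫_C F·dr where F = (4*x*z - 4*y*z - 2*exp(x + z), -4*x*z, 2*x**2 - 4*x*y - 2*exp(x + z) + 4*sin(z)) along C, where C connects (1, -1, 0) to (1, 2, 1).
-2*exp(2) - 4*cos(1) - 2 + 2*E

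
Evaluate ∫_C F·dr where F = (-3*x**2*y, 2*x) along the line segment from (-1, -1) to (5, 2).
-159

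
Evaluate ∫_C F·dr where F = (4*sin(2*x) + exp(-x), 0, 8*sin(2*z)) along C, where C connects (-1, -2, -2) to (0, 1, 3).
-4*cos(6) - 3 + 4*cos(4) + 2*cos(2) + E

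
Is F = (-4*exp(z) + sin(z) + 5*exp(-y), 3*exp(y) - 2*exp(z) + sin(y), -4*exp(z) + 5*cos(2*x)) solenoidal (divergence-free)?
No, ∇·F = 3*exp(y) - 4*exp(z) + cos(y)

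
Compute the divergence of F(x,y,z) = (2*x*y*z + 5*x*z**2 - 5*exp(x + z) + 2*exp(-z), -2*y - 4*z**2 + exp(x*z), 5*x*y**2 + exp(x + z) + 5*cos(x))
2*y*z + 5*z**2 - 4*exp(x + z) - 2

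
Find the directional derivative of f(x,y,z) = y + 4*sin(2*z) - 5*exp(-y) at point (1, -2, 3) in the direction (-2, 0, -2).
-4*sqrt(2)*cos(6)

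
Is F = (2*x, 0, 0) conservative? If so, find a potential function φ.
Yes, F is conservative. φ = x**2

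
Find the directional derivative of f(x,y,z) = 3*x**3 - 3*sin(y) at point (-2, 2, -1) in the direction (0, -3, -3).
3*sqrt(2)*cos(2)/2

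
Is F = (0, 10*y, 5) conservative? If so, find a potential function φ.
Yes, F is conservative. φ = 5*y**2 + 5*z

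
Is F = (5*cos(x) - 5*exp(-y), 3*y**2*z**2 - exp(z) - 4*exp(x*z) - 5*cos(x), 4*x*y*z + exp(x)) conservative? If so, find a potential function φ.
No, ∇×F = (4*x*z + 4*x*exp(x*z) - 6*y**2*z + exp(z), -4*y*z - exp(x), -4*z*exp(x*z) + 5*sin(x) - 5*exp(-y)) ≠ 0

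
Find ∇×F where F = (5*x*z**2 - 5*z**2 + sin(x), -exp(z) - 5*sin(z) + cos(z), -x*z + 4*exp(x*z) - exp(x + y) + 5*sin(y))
(exp(z) - exp(x + y) + sin(z) + 5*cos(y) + 5*cos(z), 10*x*z - 4*z*exp(x*z) - 9*z + exp(x + y), 0)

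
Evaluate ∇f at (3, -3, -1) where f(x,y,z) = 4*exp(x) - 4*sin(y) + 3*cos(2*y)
(4*exp(3), 4*(-1 + 3*sin(3))*cos(3), 0)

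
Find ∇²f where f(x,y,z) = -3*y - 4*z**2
-8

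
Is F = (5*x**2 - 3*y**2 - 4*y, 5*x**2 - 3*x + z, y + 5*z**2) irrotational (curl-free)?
No, ∇×F = (0, 0, 10*x + 6*y + 1)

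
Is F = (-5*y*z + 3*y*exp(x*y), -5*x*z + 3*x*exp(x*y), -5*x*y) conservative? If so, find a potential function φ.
Yes, F is conservative. φ = -5*x*y*z + 3*exp(x*y)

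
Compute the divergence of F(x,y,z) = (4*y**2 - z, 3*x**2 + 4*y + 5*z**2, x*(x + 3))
4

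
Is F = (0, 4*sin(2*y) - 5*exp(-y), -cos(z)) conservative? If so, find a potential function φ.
Yes, F is conservative. φ = -sin(z) - 2*cos(2*y) + 5*exp(-y)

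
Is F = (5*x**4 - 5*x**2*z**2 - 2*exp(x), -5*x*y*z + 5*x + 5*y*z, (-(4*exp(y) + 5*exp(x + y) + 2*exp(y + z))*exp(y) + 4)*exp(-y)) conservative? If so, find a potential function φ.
No, ∇×F = (5*x*y - 5*y - 4*exp(y) - 5*exp(x + y) - 2*exp(y + z) - 4*exp(-y), -10*x**2*z + 5*exp(x + y), -5*y*z + 5) ≠ 0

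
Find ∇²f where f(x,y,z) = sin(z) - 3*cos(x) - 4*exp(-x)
-sin(z) + 3*cos(x) - 4*exp(-x)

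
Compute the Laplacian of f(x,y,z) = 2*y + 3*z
0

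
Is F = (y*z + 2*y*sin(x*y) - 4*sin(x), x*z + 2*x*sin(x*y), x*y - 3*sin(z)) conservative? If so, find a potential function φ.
Yes, F is conservative. φ = x*y*z + 4*cos(x) + 3*cos(z) - 2*cos(x*y)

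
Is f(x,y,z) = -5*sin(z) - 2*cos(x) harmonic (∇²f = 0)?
No, ∇²f = 5*sin(z) + 2*cos(x)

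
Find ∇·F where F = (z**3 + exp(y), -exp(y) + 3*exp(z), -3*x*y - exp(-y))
-exp(y)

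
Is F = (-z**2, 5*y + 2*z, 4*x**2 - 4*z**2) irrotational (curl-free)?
No, ∇×F = (-2, -8*x - 2*z, 0)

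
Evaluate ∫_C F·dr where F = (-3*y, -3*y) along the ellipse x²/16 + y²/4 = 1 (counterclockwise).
24*pi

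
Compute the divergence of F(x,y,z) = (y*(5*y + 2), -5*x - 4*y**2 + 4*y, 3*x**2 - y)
4 - 8*y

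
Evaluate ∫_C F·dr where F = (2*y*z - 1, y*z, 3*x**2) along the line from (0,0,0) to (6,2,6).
266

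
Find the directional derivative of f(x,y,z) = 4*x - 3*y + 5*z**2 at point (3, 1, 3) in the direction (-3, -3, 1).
27*sqrt(19)/19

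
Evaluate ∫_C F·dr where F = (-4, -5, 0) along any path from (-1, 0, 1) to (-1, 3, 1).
-15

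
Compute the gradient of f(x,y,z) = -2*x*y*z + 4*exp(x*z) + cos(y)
(2*z*(-y + 2*exp(x*z)), -2*x*z - sin(y), 2*x*(-y + 2*exp(x*z)))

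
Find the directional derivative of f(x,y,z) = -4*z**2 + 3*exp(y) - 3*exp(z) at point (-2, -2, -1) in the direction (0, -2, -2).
sqrt(2)*(E*(3 - 8*E) - 3)*exp(-2)/2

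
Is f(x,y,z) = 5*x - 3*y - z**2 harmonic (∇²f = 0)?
No, ∇²f = -2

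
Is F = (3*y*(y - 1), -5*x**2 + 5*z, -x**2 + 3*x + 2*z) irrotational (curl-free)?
No, ∇×F = (-5, 2*x - 3, -10*x - 6*y + 3)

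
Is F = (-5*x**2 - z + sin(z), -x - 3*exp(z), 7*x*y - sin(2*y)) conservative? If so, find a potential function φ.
No, ∇×F = (7*x + 3*exp(z) - 2*cos(2*y), -7*y + cos(z) - 1, -1) ≠ 0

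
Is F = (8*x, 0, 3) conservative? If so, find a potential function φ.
Yes, F is conservative. φ = 4*x**2 + 3*z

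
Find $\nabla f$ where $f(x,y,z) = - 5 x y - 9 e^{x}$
(-5*y - 9*exp(x), -5*x, 0)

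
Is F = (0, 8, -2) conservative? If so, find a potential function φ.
Yes, F is conservative. φ = 8*y - 2*z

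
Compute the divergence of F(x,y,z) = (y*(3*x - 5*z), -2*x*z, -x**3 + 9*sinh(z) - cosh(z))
3*y - sinh(z) + 9*cosh(z)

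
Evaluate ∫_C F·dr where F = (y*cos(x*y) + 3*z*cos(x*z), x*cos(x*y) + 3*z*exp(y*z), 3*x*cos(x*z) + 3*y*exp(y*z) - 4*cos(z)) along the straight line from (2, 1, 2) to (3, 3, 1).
-3*exp(2) - 4*sin(1) + sin(9) + 3*sin(3) - 3*sin(4) + 3*sin(2) + 3*exp(3)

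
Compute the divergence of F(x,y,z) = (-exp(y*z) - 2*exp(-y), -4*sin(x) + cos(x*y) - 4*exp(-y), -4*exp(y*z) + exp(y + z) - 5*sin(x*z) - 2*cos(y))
-x*sin(x*y) - 5*x*cos(x*z) - 4*y*exp(y*z) + exp(y + z) + 4*exp(-y)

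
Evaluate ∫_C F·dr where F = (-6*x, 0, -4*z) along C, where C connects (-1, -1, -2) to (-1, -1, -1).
6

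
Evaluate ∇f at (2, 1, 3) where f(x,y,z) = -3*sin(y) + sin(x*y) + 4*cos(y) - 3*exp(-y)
(cos(2), -4*sin(1) - 3*cos(1) + 2*cos(2) + 3*exp(-1), 0)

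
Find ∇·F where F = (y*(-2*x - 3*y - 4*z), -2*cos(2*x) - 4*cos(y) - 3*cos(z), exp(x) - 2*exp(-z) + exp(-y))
-2*y + 4*sin(y) + 2*exp(-z)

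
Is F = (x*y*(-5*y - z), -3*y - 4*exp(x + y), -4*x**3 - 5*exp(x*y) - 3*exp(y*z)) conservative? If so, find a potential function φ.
No, ∇×F = (-5*x*exp(x*y) - 3*z*exp(y*z), 12*x**2 - x*y + 5*y*exp(x*y), 10*x*y + x*z - 4*exp(x + y)) ≠ 0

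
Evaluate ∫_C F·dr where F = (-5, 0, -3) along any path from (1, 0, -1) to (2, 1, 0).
-8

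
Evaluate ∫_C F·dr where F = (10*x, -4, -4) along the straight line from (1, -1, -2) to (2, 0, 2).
-5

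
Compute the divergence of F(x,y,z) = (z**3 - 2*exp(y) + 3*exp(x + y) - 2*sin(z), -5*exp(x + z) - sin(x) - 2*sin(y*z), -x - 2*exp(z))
-2*z*cos(y*z) - 2*exp(z) + 3*exp(x + y)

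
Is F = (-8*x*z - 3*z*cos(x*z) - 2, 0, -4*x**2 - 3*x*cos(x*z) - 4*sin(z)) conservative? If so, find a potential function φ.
Yes, F is conservative. φ = -4*x**2*z - 2*x - 3*sin(x*z) + 4*cos(z)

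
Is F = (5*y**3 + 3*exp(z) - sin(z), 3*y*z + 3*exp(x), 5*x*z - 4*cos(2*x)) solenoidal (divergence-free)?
No, ∇·F = 5*x + 3*z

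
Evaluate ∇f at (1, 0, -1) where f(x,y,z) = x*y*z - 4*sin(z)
(0, -1, -4*cos(1))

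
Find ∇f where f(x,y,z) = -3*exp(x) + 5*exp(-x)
(2*sinh(x) - 8*cosh(x), 0, 0)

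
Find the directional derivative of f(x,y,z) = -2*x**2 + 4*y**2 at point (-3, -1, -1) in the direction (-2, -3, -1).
0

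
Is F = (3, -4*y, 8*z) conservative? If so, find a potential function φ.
Yes, F is conservative. φ = 3*x - 2*y**2 + 4*z**2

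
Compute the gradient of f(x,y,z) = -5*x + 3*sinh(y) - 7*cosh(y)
(-5, -7*sinh(y) + 3*cosh(y), 0)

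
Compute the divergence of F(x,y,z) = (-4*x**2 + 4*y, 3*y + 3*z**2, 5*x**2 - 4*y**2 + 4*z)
7 - 8*x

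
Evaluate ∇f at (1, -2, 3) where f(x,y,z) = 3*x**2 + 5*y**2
(6, -20, 0)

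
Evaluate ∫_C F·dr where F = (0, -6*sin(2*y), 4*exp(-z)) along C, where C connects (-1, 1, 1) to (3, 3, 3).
-4*exp(-3) - 3*cos(2) + 4*exp(-1) + 3*cos(6)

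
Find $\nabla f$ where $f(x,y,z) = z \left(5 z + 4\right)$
(0, 0, 10*z + 4)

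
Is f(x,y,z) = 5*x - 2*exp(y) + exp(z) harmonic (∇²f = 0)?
No, ∇²f = -2*exp(y) + exp(z)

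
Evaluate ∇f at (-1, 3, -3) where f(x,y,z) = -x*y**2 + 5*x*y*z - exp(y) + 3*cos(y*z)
(-54, -exp(3) - 9*sin(9) + 21, -15 + 9*sin(9))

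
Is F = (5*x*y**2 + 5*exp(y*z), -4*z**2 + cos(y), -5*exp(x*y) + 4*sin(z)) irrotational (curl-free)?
No, ∇×F = (-5*x*exp(x*y) + 8*z, 5*y*(exp(x*y) + exp(y*z)), -10*x*y - 5*z*exp(y*z))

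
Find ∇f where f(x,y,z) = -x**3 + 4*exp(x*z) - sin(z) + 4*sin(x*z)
(-3*x**2 + 4*z*exp(x*z) + 4*z*cos(x*z), 0, 4*x*exp(x*z) + 4*x*cos(x*z) - cos(z))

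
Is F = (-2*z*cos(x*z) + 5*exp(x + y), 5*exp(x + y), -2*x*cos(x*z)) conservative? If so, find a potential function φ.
Yes, F is conservative. φ = 5*exp(x + y) - 2*sin(x*z)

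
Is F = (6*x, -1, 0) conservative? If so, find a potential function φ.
Yes, F is conservative. φ = 3*x**2 - y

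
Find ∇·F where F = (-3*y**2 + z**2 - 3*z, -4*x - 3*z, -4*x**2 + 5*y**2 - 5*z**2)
-10*z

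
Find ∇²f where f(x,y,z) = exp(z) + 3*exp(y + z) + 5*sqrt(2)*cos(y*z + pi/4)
-5*sqrt(2)*y**2*cos(y*z + pi/4) - 5*sqrt(2)*z**2*cos(y*z + pi/4) + exp(z) + 6*exp(y + z)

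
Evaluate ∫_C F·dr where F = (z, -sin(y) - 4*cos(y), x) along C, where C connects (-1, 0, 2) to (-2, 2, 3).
-5 - 4*sin(2) + cos(2)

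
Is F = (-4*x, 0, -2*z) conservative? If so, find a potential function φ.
Yes, F is conservative. φ = -2*x**2 - z**2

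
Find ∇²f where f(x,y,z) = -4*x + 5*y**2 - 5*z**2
0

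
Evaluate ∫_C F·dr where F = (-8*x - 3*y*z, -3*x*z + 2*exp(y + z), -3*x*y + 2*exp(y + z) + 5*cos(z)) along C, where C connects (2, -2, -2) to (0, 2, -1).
-5*sin(1) - 2*exp(-4) + 5*sin(2) + 2*E + 40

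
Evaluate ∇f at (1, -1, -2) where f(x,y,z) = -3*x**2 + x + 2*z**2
(-5, 0, -8)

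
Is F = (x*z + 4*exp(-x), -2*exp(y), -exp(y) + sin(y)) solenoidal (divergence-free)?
No, ∇·F = z - 2*exp(y) - 4*exp(-x)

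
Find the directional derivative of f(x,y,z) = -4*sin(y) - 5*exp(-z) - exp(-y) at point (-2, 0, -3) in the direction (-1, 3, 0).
-9*sqrt(10)/10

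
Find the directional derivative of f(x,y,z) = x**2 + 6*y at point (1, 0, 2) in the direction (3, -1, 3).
0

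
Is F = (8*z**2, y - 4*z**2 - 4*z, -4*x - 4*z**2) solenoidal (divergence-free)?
No, ∇·F = 1 - 8*z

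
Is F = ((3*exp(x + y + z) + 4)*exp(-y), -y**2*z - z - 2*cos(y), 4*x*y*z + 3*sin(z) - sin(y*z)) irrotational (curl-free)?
No, ∇×F = (4*x*z + y**2 - z*cos(y*z) + 1, -4*y*z + 3*exp(x + z), 4*exp(-y))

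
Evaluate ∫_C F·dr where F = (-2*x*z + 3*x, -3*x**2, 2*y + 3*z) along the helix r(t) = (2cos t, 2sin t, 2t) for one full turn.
8*pi*(-1 + 3*pi)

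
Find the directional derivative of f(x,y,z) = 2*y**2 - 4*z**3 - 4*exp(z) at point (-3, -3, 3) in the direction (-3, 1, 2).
2*sqrt(14)*(-57 - 2*exp(3))/7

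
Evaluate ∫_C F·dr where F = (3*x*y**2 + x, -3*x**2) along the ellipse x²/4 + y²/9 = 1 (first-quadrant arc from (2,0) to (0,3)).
-53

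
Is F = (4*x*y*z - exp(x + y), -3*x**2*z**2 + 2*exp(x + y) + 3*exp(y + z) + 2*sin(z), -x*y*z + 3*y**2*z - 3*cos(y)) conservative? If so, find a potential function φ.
No, ∇×F = (6*x**2*z - x*z + 6*y*z - 3*exp(y + z) + 3*sin(y) - 2*cos(z), y*(4*x + z), -6*x*z**2 - 4*x*z + 3*exp(x + y)) ≠ 0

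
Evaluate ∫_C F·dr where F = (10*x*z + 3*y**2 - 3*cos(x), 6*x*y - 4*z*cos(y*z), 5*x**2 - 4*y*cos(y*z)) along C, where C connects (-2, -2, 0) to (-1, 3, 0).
-3 - 3*sin(2) + 3*sin(1)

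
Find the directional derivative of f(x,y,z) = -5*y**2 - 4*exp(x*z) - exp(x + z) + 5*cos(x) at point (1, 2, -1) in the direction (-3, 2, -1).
sqrt(14)*(-36*E - 8 + 15*E*sin(1))*exp(-1)/14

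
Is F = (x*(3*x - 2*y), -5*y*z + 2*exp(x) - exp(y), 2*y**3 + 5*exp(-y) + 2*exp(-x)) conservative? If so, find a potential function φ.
No, ∇×F = (6*y**2 + 5*y - 5*exp(-y), 2*exp(-x), 2*x + 2*exp(x)) ≠ 0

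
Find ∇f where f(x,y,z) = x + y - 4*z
(1, 1, -4)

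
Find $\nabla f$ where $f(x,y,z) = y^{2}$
(0, 2*y, 0)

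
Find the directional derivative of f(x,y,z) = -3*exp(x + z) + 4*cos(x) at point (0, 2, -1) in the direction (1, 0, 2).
-9*sqrt(5)*exp(-1)/5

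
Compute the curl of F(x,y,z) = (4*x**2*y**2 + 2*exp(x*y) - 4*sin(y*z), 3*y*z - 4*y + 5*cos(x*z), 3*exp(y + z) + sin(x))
(5*x*sin(x*z) - 3*y + 3*exp(y + z), -4*y*cos(y*z) - cos(x), -8*x**2*y - 2*x*exp(x*y) - 5*z*sin(x*z) + 4*z*cos(y*z))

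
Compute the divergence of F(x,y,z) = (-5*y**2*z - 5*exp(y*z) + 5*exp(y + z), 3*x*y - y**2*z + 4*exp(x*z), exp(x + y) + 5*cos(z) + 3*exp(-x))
3*x - 2*y*z - 5*sin(z)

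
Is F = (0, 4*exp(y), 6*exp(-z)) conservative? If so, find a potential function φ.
Yes, F is conservative. φ = 4*exp(y) - 6*exp(-z)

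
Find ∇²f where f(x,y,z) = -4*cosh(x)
-4*cosh(x)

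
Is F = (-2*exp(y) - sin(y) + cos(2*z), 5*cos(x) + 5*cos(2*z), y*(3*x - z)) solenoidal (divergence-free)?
No, ∇·F = -y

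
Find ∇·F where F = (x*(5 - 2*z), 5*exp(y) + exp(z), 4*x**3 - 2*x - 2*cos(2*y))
-2*z + 5*exp(y) + 5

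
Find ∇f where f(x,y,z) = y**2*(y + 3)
(0, 3*y*(y + 2), 0)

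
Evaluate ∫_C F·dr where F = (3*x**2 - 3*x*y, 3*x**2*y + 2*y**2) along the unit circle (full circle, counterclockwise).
0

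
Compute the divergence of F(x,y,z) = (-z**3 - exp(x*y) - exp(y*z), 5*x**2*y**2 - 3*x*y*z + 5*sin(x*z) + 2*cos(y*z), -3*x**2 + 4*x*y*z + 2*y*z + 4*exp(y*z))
10*x**2*y + 4*x*y - 3*x*z - y*exp(x*y) + 4*y*exp(y*z) + 2*y - 2*z*sin(y*z)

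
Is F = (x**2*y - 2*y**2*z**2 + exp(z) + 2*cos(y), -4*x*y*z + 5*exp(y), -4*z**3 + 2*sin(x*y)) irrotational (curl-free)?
No, ∇×F = (2*x*(2*y + cos(x*y)), -4*y**2*z - 2*y*cos(x*y) + exp(z), -x**2 + 4*y*z**2 - 4*y*z + 2*sin(y))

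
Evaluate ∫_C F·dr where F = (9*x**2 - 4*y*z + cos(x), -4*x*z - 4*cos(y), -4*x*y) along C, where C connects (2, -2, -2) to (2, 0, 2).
32 - 4*sin(2)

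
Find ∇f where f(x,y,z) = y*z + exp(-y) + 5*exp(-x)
(-5*exp(-x), z - exp(-y), y)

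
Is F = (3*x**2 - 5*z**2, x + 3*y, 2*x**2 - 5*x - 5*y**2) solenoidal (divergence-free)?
No, ∇·F = 6*x + 3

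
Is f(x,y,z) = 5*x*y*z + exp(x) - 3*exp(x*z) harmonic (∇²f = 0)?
No, ∇²f = -3*x**2*exp(x*z) - 3*z**2*exp(x*z) + exp(x)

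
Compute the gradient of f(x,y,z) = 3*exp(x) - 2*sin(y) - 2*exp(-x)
(sinh(x) + 5*cosh(x), -2*cos(y), 0)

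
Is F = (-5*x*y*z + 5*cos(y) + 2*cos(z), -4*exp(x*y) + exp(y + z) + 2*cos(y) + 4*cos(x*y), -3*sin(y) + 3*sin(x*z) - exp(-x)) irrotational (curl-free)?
No, ∇×F = (-exp(y + z) - 3*cos(y), -5*x*y - 3*z*cos(x*z) - 2*sin(z) - exp(-x), 5*x*z - 4*y*exp(x*y) - 4*y*sin(x*y) + 5*sin(y))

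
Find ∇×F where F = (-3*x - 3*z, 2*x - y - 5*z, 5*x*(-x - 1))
(5, 10*x + 2, 2)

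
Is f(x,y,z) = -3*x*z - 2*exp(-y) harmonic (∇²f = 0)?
No, ∇²f = -2*exp(-y)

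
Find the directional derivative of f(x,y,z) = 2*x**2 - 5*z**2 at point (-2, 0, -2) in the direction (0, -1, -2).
-8*sqrt(5)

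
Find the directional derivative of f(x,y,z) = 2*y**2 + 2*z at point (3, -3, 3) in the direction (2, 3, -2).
-40*sqrt(17)/17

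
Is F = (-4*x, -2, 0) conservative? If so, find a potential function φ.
Yes, F is conservative. φ = -2*x**2 - 2*y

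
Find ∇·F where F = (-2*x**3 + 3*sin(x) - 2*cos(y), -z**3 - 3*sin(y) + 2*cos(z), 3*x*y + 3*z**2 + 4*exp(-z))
-6*x**2 + 6*z + 3*cos(x) - 3*cos(y) - 4*exp(-z)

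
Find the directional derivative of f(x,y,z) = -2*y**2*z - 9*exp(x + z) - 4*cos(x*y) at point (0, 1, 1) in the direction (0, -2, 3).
sqrt(13)*(2 - 27*E)/13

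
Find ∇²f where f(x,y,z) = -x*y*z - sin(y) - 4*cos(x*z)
4*x**2*cos(x*z) + 4*z**2*cos(x*z) + sin(y)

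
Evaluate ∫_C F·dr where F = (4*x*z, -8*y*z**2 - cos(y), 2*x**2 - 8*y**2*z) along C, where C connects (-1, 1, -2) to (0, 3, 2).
-124 - sin(3) + sin(1)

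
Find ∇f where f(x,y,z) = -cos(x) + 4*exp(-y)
(sin(x), -4*exp(-y), 0)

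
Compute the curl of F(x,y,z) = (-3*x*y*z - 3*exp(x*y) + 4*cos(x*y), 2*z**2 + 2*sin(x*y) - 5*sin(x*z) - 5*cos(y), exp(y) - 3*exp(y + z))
(5*x*cos(x*z) - 4*z + exp(y) - 3*exp(y + z), -3*x*y, 3*x*z + 3*x*exp(x*y) + 4*x*sin(x*y) + 2*y*cos(x*y) - 5*z*cos(x*z))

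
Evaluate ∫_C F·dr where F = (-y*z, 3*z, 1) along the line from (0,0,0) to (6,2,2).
0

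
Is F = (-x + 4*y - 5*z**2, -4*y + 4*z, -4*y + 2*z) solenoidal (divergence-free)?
No, ∇·F = -3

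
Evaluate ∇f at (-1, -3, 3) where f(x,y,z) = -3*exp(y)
(0, -3*exp(-3), 0)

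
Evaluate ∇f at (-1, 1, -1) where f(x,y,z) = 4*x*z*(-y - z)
(0, -4, -4)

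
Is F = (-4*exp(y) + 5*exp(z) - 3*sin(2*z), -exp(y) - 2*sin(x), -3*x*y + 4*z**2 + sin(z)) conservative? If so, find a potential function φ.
No, ∇×F = (-3*x, 3*y + 5*exp(z) - 6*cos(2*z), 4*exp(y) - 2*cos(x)) ≠ 0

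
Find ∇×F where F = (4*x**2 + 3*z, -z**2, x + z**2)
(2*z, 2, 0)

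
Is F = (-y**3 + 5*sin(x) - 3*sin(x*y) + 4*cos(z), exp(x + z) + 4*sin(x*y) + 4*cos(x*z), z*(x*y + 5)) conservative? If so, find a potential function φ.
No, ∇×F = (x*z + 4*x*sin(x*z) - exp(x + z), -y*z - 4*sin(z), 3*x*cos(x*y) + 3*y**2 + 4*y*cos(x*y) - 4*z*sin(x*z) + exp(x + z)) ≠ 0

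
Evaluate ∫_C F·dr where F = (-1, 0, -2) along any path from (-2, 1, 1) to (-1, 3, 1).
-1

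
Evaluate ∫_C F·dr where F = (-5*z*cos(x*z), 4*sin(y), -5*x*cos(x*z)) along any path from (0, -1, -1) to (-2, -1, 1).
5*sin(2)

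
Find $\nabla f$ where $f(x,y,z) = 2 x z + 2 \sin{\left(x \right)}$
(2*z + 2*cos(x), 0, 2*x)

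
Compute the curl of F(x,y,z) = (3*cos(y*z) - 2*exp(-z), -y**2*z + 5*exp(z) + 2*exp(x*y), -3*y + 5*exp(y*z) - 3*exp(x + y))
(y**2 + 5*z*exp(y*z) - 5*exp(z) - 3*exp(x + y) - 3, (3*(-y*sin(y*z) + exp(x + y))*exp(z) + 2)*exp(-z), 2*y*exp(x*y) + 3*z*sin(y*z))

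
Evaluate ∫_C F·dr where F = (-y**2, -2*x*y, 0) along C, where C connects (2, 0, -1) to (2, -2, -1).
-8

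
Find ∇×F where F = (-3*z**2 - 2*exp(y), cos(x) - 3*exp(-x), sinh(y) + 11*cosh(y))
(11*sinh(y) + cosh(y), -6*z, 2*exp(y) - sin(x) + 3*exp(-x))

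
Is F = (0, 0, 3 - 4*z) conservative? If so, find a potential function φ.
Yes, F is conservative. φ = z*(3 - 2*z)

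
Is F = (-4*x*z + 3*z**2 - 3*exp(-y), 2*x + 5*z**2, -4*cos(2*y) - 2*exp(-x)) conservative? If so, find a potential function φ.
No, ∇×F = (-10*z + 8*sin(2*y), -4*x + 6*z - 2*exp(-x), 2 - 3*exp(-y)) ≠ 0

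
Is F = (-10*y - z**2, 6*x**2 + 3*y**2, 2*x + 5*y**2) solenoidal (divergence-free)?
No, ∇·F = 6*y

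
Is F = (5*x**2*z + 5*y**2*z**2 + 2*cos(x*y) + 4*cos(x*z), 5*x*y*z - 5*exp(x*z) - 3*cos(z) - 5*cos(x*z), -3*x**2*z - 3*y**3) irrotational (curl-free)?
No, ∇×F = (-5*x*y + 5*x*exp(x*z) - 5*x*sin(x*z) - 9*y**2 - 3*sin(z), 5*x**2 + 6*x*z - 4*x*sin(x*z) + 10*y**2*z, 2*x*sin(x*y) - 10*y*z**2 + 5*y*z - 5*z*exp(x*z) + 5*z*sin(x*z))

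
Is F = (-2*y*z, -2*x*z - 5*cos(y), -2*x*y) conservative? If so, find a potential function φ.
Yes, F is conservative. φ = -2*x*y*z - 5*sin(y)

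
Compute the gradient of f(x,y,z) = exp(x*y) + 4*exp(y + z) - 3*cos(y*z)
(y*exp(x*y), x*exp(x*y) + 3*z*sin(y*z) + 4*exp(y + z), 3*y*sin(y*z) + 4*exp(y + z))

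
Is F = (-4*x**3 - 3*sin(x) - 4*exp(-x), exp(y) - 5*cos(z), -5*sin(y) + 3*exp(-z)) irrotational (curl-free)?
No, ∇×F = (-5*sin(z) - 5*cos(y), 0, 0)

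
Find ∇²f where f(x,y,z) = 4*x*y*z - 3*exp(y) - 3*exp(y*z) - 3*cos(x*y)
3*x**2*cos(x*y) - 3*y**2*exp(y*z) + 3*y**2*cos(x*y) - 3*z**2*exp(y*z) - 3*exp(y)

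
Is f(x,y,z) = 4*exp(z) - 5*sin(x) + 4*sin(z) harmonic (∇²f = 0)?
No, ∇²f = 4*exp(z) + 5*sin(x) - 4*sin(z)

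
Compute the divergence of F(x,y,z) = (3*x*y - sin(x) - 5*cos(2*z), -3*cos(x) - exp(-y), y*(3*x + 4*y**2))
3*y - cos(x) + exp(-y)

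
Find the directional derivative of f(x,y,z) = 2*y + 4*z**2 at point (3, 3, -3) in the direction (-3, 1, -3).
74*sqrt(19)/19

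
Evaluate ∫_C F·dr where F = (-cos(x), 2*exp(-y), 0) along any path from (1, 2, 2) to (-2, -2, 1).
-2*exp(2) + 2*exp(-2) + sin(1) + sin(2)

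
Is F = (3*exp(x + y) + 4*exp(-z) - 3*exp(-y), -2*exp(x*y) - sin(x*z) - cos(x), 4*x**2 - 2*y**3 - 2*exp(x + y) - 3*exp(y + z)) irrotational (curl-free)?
No, ∇×F = (x*cos(x*z) - 6*y**2 - 2*exp(x + y) - 3*exp(y + z), -8*x + 2*exp(x + y) - 4*exp(-z), -2*y*exp(x*y) - z*cos(x*z) - 3*exp(x + y) + sin(x) - 3*exp(-y))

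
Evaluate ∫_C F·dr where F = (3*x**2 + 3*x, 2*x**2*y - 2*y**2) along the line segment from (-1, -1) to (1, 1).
2/3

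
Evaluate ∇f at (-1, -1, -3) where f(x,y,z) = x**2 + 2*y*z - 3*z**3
(-2, -6, -83)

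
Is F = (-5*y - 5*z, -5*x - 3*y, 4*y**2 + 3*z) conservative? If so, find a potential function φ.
No, ∇×F = (8*y, -5, 0) ≠ 0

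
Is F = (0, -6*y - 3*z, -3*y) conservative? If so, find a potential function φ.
Yes, F is conservative. φ = 3*y*(-y - z)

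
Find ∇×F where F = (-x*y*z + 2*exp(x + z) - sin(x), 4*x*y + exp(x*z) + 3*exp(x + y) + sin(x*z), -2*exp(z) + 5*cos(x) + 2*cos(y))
(-x*exp(x*z) - x*cos(x*z) - 2*sin(y), -x*y + 2*exp(x + z) + 5*sin(x), x*z + 4*y + z*exp(x*z) + z*cos(x*z) + 3*exp(x + y))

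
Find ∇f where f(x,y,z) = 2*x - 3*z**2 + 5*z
(2, 0, 5 - 6*z)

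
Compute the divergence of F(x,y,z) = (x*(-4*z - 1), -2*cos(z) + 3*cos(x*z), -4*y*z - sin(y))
-4*y - 4*z - 1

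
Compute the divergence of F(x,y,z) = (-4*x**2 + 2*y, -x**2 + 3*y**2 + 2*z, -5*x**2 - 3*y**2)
-8*x + 6*y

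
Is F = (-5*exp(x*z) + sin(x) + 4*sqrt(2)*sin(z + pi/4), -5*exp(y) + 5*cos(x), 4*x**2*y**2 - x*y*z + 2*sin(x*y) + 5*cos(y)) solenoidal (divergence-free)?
No, ∇·F = -x*y - 5*z*exp(x*z) - 5*exp(y) + cos(x)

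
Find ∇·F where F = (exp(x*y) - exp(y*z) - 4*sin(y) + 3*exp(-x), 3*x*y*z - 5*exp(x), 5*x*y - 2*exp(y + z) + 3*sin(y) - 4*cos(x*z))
3*x*z + 4*x*sin(x*z) + y*exp(x*y) - 2*exp(y + z) - 3*exp(-x)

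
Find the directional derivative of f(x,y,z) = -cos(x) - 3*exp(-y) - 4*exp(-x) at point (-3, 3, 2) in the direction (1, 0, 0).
-sin(3) + 4*exp(3)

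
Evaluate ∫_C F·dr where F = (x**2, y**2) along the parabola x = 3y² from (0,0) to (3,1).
28/3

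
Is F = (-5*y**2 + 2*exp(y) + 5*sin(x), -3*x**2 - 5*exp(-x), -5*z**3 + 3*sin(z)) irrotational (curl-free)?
No, ∇×F = (0, 0, -6*x + 10*y - 2*exp(y) + 5*exp(-x))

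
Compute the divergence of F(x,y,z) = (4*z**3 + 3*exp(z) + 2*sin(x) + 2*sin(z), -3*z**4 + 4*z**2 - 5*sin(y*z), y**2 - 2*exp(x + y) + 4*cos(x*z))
-4*x*sin(x*z) - 5*z*cos(y*z) + 2*cos(x)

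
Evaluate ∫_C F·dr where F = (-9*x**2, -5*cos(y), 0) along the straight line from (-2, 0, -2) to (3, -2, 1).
-105 + 5*sin(2)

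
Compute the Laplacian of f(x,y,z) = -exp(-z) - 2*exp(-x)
-exp(-z) - 2*exp(-x)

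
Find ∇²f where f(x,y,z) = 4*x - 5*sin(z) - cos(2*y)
5*sin(z) + 4*cos(2*y)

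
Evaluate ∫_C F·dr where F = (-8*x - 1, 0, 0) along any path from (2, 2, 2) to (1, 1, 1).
13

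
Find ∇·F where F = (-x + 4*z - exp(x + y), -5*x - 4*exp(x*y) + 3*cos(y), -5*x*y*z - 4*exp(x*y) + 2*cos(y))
-5*x*y - 4*x*exp(x*y) - exp(x + y) - 3*sin(y) - 1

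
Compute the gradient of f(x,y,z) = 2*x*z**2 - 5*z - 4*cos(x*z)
(2*z*(z + 2*sin(x*z)), 0, 4*x*z + 4*x*sin(x*z) - 5)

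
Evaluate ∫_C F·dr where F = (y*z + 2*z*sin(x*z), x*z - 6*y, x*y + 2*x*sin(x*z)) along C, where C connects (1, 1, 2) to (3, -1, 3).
-11 + 2*cos(2) - 2*cos(9)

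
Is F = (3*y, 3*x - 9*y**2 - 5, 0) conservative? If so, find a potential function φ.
Yes, F is conservative. φ = y*(3*x - 3*y**2 - 5)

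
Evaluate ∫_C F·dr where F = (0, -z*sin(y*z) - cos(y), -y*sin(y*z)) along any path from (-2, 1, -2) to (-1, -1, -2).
2*sin(1)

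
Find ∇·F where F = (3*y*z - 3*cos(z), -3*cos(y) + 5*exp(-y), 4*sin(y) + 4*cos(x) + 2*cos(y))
3*sin(y) - 5*exp(-y)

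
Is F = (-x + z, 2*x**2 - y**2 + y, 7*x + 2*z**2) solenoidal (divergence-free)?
No, ∇·F = -2*y + 4*z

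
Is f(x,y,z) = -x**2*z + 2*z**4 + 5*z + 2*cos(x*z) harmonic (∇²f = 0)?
No, ∇²f = -2*x**2*cos(x*z) + 24*z**2 - 2*z*(z*cos(x*z) + 1)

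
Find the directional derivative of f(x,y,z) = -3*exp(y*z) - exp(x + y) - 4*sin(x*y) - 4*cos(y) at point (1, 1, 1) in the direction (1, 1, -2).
sqrt(6)*(-2*exp(2) - 8*cos(1) + 4*sin(1) + 3*E)/6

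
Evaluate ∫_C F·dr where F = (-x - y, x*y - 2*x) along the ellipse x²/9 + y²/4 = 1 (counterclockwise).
-6*pi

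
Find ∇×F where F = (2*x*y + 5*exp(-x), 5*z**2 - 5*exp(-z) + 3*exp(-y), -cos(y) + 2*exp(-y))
(-10*z + sin(y) - 5*exp(-z) - 2*exp(-y), 0, -2*x)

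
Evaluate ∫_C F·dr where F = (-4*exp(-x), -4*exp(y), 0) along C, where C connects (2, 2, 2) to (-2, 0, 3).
-4 - 4*exp(-2) + 8*exp(2)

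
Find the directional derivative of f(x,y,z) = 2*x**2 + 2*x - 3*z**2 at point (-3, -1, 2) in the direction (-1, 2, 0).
2*sqrt(5)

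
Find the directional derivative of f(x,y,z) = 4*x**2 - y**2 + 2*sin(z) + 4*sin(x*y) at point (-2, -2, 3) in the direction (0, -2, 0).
8*cos(4) - 4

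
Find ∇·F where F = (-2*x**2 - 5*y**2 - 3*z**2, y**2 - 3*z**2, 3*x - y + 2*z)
-4*x + 2*y + 2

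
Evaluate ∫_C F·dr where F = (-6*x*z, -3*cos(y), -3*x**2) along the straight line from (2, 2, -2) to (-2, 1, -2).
-3*sin(1) + 3*sin(2)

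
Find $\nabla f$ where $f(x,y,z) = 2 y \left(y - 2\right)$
(0, 4*y - 4, 0)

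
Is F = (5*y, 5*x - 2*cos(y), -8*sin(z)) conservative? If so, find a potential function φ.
Yes, F is conservative. φ = 5*x*y - 2*sin(y) + 8*cos(z)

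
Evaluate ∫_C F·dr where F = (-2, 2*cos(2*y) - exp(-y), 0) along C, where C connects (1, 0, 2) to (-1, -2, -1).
-sin(4) + 3 + exp(2)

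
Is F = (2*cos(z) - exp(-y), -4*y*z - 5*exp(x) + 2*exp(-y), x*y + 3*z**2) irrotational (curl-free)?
No, ∇×F = (x + 4*y, -y - 2*sin(z), -5*exp(x) - exp(-y))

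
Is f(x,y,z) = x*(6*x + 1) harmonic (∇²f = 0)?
No, ∇²f = 12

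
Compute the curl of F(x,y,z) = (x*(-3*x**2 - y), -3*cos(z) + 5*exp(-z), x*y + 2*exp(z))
(x - 3*sin(z) + 5*exp(-z), -y, x)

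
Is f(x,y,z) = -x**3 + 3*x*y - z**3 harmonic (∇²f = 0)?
No, ∇²f = -6*x - 6*z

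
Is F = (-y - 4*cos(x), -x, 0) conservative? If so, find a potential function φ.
Yes, F is conservative. φ = -x*y - 4*sin(x)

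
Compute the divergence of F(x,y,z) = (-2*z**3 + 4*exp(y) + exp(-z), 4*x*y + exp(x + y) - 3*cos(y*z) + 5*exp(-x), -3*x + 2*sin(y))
4*x + 3*z*sin(y*z) + exp(x + y)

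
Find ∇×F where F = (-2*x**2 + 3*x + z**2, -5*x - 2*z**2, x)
(4*z, 2*z - 1, -5)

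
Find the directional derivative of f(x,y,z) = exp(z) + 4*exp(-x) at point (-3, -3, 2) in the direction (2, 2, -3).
sqrt(17)*(-8*E - 3)*exp(2)/17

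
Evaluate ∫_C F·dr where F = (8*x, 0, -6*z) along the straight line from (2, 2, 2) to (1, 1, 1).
-3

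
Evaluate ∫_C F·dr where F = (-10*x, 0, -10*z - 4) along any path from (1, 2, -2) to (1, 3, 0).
12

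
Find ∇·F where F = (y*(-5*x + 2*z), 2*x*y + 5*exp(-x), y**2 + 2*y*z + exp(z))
2*x - 3*y + exp(z)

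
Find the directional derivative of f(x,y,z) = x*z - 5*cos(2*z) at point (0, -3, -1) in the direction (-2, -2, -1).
2/3 + 10*sin(2)/3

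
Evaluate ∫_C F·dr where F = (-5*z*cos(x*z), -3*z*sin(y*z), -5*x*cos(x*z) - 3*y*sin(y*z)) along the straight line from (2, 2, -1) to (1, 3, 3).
-5*sin(2) + 3*cos(9) - 5*sin(3) - 3*cos(2)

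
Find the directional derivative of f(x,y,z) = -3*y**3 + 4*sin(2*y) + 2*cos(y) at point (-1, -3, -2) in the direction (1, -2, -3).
sqrt(14)*(-8*cos(6) - 2*sin(3) + 81)/7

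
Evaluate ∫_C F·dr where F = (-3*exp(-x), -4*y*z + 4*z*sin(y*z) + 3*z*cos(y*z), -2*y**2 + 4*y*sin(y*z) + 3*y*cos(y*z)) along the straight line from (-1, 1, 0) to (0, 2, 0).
3 - 3*E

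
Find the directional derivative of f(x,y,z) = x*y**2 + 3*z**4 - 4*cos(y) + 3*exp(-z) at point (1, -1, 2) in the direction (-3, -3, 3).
sqrt(3)*(-3 + 4*exp(2)*sin(1) + 97*exp(2))*exp(-2)/3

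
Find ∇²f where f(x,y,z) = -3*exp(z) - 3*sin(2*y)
-3*exp(z) + 12*sin(2*y)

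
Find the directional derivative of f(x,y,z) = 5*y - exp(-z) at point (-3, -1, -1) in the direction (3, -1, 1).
sqrt(11)*(-5 + E)/11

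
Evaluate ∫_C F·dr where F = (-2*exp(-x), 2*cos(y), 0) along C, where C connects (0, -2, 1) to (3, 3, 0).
-2 + 2*exp(-3) + 2*sin(3) + 2*sin(2)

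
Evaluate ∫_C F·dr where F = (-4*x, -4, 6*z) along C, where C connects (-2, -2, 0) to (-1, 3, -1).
-11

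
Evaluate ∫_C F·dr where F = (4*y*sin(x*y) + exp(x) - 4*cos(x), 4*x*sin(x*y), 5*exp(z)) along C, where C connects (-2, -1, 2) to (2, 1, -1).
-4*exp(2) - 8*sin(2) - exp(-2) + 5*exp(-1)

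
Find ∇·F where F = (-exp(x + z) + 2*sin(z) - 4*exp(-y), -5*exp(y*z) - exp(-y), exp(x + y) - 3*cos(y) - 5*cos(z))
-5*z*exp(y*z) - exp(x + z) + 5*sin(z) + exp(-y)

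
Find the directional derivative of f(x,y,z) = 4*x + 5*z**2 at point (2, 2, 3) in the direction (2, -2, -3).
-82*sqrt(17)/17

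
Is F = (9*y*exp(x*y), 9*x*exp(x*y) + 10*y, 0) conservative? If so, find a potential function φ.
Yes, F is conservative. φ = 5*y**2 + 9*exp(x*y)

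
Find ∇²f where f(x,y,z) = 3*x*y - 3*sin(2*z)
12*sin(2*z)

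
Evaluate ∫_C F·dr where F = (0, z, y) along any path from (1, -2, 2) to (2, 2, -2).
0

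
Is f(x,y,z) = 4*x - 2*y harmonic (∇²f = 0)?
Yes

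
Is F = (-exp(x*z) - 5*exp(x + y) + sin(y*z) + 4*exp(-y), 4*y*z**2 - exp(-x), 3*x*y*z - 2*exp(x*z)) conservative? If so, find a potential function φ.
No, ∇×F = (z*(3*x - 8*y), -x*exp(x*z) - 3*y*z + y*cos(y*z) + 2*z*exp(x*z), -z*cos(y*z) + 5*exp(x + y) + 4*exp(-y) + exp(-x)) ≠ 0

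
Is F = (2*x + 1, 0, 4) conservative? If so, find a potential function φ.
Yes, F is conservative. φ = x**2 + x + 4*z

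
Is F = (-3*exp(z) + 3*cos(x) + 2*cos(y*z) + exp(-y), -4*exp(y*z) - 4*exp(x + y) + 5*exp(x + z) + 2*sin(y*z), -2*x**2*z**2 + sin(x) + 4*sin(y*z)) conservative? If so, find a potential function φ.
No, ∇×F = (4*y*exp(y*z) - 2*y*cos(y*z) + 4*z*cos(y*z) - 5*exp(x + z), 4*x*z**2 - 2*y*sin(y*z) - 3*exp(z) - cos(x), ((2*z*sin(y*z) - 4*exp(x + y) + 5*exp(x + z))*exp(y) + 1)*exp(-y)) ≠ 0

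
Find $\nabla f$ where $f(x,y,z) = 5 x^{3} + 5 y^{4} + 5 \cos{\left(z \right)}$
(15*x**2, 20*y**3, -5*sin(z))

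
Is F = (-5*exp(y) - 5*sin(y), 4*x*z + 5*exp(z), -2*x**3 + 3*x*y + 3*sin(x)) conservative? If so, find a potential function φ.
No, ∇×F = (-x - 5*exp(z), 6*x**2 - 3*y - 3*cos(x), 4*z + 5*exp(y) + 5*cos(y)) ≠ 0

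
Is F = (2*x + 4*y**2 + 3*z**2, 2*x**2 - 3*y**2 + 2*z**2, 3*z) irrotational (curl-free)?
No, ∇×F = (-4*z, 6*z, 4*x - 8*y)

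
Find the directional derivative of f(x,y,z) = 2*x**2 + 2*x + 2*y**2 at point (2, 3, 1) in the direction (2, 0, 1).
4*sqrt(5)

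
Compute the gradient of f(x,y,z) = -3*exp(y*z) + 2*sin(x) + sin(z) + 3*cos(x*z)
(-3*z*sin(x*z) + 2*cos(x), -3*z*exp(y*z), -3*x*sin(x*z) - 3*y*exp(y*z) + cos(z))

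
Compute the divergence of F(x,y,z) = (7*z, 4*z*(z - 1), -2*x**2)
0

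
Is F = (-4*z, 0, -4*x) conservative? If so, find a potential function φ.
Yes, F is conservative. φ = -4*x*z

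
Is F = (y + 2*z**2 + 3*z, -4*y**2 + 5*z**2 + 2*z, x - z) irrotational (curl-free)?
No, ∇×F = (-10*z - 2, 4*z + 2, -1)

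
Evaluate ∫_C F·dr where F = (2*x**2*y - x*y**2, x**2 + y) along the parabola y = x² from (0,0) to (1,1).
37/30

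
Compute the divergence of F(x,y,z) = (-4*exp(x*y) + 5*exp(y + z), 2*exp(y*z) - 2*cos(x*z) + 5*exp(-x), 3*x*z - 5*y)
3*x - 4*y*exp(x*y) + 2*z*exp(y*z)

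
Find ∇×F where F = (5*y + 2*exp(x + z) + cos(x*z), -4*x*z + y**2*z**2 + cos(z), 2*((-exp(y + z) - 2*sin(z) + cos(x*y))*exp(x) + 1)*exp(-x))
(-2*x*sin(x*y) + 4*x - 2*y**2*z - 2*exp(y + z) + sin(z), -x*sin(x*z) + 2*y*sin(x*y) + 2*exp(x + z) + 2*exp(-x), -4*z - 5)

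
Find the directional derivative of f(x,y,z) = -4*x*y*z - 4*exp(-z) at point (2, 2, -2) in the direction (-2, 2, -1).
16/3 - 4*exp(2)/3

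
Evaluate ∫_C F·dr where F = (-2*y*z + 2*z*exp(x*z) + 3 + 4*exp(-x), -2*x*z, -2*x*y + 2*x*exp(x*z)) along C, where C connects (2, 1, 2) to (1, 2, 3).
-2*exp(4) - 7 - 4*exp(-1) + 4*exp(-2) + 2*exp(3)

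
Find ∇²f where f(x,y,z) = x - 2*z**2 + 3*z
-4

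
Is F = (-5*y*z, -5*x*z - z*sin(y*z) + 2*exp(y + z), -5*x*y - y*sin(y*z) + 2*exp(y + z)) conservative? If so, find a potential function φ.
Yes, F is conservative. φ = -5*x*y*z + 2*exp(y + z) + cos(y*z)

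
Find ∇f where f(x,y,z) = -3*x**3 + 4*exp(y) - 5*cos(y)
(-9*x**2, 4*exp(y) + 5*sin(y), 0)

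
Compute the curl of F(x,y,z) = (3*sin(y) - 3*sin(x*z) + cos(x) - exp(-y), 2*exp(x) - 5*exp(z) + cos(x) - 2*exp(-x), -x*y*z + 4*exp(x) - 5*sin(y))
(-x*z + 5*exp(z) - 5*cos(y), -3*x*cos(x*z) + y*z - 4*exp(x), 2*exp(x) - sin(x) - 3*cos(y) - exp(-y) + 2*exp(-x))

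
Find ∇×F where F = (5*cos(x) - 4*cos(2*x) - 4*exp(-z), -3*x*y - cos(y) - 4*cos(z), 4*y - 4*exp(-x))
(4 - 4*sin(z), 4*exp(-z) - 4*exp(-x), -3*y)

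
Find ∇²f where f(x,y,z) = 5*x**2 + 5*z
10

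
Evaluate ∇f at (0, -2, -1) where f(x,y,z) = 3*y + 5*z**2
(0, 3, -10)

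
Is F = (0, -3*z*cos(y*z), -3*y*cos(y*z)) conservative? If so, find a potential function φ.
Yes, F is conservative. φ = -3*sin(y*z)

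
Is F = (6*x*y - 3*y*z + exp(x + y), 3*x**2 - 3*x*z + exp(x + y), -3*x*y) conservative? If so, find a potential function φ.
Yes, F is conservative. φ = 3*x**2*y - 3*x*y*z + exp(x + y)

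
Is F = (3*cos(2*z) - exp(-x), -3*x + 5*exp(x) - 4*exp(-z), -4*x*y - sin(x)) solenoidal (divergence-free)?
No, ∇·F = exp(-x)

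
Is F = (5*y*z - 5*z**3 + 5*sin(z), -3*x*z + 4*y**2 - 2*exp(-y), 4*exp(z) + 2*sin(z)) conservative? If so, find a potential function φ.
No, ∇×F = (3*x, 5*y - 15*z**2 + 5*cos(z), -8*z) ≠ 0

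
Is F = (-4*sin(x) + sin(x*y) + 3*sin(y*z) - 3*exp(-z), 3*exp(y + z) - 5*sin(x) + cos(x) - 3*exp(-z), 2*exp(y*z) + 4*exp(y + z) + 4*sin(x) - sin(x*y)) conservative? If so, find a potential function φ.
No, ∇×F = (-x*cos(x*y) + 2*z*exp(y*z) + exp(y + z) - 3*exp(-z), y*cos(x*y) + 3*y*cos(y*z) - 4*cos(x) + 3*exp(-z), -x*cos(x*y) - 3*z*cos(y*z) - sin(x) - 5*cos(x)) ≠ 0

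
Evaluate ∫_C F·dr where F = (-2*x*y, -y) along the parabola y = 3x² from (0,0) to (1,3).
-6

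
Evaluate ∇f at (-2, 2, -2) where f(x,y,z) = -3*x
(-3, 0, 0)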